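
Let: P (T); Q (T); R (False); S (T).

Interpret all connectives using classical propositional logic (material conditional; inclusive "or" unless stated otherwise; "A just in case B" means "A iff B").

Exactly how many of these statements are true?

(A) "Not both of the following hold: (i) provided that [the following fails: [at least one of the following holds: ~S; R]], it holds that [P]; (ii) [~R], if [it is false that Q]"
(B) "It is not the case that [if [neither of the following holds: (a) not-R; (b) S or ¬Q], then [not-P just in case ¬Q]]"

0

(A): Formalization: (not (not S or R) -> P) nand (not Q -> not R)

not S = not True = False
not S or R = False or False = False
not (not S or R) = not False = True
not (not S or R) -> P = True -> True = True
not Q = not True = False
not R = not False = True
not Q -> not R = False -> True = True
(not (not S or R) -> P) nand (not Q -> not R) = True nand True = False
So (A) is false.

(B): In symbols: not ((not R nor (S or not Q)) -> (not P iff not Q))

not R = not False = True
not Q = not True = False
S or not Q = True or False = True
not R nor (S or not Q) = True nor True = False
not P = not True = False
not Q = not True = False
not P iff not Q = False iff False = True
(not R nor (S or not Q)) -> (not P iff not Q) = False -> True = True
not ((not R nor (S or not Q)) -> (not P iff not Q)) = not True = False
Thus (B) is false.

0 of the 2 statements are true (none).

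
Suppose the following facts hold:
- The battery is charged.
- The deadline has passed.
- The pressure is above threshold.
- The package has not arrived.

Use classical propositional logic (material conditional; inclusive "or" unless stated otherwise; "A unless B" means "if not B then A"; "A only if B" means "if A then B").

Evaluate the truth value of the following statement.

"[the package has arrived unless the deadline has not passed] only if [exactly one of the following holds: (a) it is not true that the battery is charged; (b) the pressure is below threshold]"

True.

Let Q = "the package has arrived" (F), H = "the deadline has passed" (T), M = "the battery is charged" (T), K = "the pressure is above threshold" (T).
Formalization: (Q ∨ ¬H) → (¬M ⊕ ¬K)

¬H = ¬T = F
Q ∨ ¬H = F ∨ F = F
¬M = ¬T = F
¬K = ¬T = F
¬M ⊕ ¬K = F ⊕ F = F
(Q ∨ ¬H) → (¬M ⊕ ¬K) = F → F = T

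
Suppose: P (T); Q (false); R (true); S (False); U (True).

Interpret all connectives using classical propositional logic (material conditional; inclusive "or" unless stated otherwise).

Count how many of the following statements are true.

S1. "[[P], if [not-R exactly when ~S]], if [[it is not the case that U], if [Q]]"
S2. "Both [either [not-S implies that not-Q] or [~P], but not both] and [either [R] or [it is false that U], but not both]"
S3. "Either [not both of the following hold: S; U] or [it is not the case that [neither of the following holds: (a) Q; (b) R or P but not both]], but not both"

S1: In symbols: (Q → ¬U) → ((¬R ↔ ¬S) → P)

¬U = ¬T = F
Q → ¬U = F → F = T
¬R = ¬T = F
¬S = ¬F = T
¬R ↔ ¬S = F ↔ T = F
(¬R ↔ ¬S) → P = F → T = T
(Q → ¬U) → ((¬R ↔ ¬S) → P) = T → T = T
Hence S1 is true.

S2: Formalization: ((¬S → ¬Q) ⊕ ¬P) ∧ (R ⊕ ¬U)

¬S = ¬F = T
¬Q = ¬F = T
¬S → ¬Q = T → T = T
¬P = ¬T = F
(¬S → ¬Q) ⊕ ¬P = T ⊕ F = T
¬U = ¬T = F
R ⊕ ¬U = T ⊕ F = T
((¬S → ¬Q) ⊕ ¬P) ∧ (R ⊕ ¬U) = T ∧ T = T
So S2 is true.

S3: In symbols: (S ↑ U) ⊕ ¬(Q ↓ (R ⊕ P))

S ↑ U = F ↑ T = T
R ⊕ P = T ⊕ T = F
Q ↓ (R ⊕ P) = F ↓ F = T
¬(Q ↓ (R ⊕ P)) = ¬T = F
(S ↑ U) ⊕ ¬(Q ↓ (R ⊕ P)) = T ⊕ F = T
Hence S3 is true.

True statements: 3 (S1, S2, S3).

3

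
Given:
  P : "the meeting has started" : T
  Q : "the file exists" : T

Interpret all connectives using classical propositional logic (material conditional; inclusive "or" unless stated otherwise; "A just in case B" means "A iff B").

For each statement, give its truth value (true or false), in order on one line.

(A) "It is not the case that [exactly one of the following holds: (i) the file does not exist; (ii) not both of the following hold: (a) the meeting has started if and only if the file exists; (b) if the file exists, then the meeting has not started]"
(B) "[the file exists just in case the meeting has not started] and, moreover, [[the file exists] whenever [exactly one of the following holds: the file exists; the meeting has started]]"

(A) F, (B) F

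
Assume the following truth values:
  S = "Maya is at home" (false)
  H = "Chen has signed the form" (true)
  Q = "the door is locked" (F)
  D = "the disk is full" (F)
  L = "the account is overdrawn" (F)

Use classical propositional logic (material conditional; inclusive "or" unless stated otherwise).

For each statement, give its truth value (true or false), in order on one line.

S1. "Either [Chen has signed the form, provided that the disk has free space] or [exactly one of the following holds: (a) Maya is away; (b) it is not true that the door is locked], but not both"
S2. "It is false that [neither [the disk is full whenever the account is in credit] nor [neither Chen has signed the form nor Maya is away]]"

S1 T; S2 F

S1: This is (~D -> H) xor (~S xor ~Q).

~D = ~F = T
~D -> H = T -> T = T
~S = ~F = T
~Q = ~F = T
~S xor ~Q = T xor T = F
(~D -> H) xor (~S xor ~Q) = T xor F = T
So S1 is true.

S2: Formalization: ~((~L -> D) nor (H nor ~S))

~L = ~F = T
~L -> D = T -> F = F
~S = ~F = T
H nor ~S = T nor T = F
(~L -> D) nor (H nor ~S) = F nor F = T
~((~L -> D) nor (H nor ~S)) = ~T = F
So S2 is false.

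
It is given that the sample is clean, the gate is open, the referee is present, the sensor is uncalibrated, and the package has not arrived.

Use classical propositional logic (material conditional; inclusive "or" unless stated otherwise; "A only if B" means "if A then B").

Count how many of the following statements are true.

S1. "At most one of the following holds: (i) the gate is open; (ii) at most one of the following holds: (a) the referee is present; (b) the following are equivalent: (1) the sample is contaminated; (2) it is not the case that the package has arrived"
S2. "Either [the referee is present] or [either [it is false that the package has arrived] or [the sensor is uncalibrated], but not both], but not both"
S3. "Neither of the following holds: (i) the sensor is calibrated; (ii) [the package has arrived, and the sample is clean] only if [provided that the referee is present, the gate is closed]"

Let Q = "the gate is open" (T), R = "the referee is present" (T), P = "the sample is contaminated" (F), U = "the package has arrived" (F), S = "the sensor is calibrated" (F).

S1: This is Q ↑ (R ↑ (P ↔ ¬U)).

¬U = ¬F = T
P ↔ ¬U = F ↔ T = F
R ↑ (P ↔ ¬U) = T ↑ F = T
Q ↑ (R ↑ (P ↔ ¬U)) = T ↑ T = F
Hence S1 is false.

S2: Parsed as R ⊕ (¬U ⊕ ¬S)

¬U = ¬F = T
¬S = ¬F = T
¬U ⊕ ¬S = T ⊕ T = F
R ⊕ (¬U ⊕ ¬S) = T ⊕ F = T
Hence S2 is true.

S3: This is S ↓ ((U ∧ ¬P) → (R → ¬Q)).

¬P = ¬F = T
U ∧ ¬P = F ∧ T = F
¬Q = ¬T = F
R → ¬Q = T → F = F
(U ∧ ¬P) → (R → ¬Q) = F → F = T
S ↓ ((U ∧ ¬P) → (R → ¬Q)) = F ↓ T = F
Thus S3 is false.

True statements: 1 (S2).

1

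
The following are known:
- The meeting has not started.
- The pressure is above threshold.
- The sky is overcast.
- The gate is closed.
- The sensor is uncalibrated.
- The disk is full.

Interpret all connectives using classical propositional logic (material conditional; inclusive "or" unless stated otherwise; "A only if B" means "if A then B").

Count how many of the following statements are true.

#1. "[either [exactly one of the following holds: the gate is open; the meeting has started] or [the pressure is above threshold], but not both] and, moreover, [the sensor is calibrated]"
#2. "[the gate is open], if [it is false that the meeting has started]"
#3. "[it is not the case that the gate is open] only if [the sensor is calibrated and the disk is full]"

0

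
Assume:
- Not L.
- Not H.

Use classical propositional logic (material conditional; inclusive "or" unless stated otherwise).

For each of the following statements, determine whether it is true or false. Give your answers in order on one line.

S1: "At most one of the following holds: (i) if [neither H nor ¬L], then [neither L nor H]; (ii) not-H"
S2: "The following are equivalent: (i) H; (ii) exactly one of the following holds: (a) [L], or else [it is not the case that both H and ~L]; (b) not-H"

S1 False / S2 True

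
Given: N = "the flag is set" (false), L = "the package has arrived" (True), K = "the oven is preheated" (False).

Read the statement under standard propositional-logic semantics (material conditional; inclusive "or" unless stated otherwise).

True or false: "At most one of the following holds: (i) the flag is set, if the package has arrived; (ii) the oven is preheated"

True

Values: L=T, N=F, K=F.
Formalization: (L -> N) nand K

L -> N = T -> F = F
(L -> N) nand K = F nand F = T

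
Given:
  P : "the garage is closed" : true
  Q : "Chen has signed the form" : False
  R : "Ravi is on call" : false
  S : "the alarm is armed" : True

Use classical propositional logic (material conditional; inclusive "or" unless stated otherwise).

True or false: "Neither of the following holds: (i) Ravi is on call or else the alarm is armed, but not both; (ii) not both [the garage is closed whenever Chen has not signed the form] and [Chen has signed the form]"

Values: R=False, S=True, Q=False, P=True.
This is (R xor S) nor ((not Q -> P) nand Q).

R xor S = False xor True = True
not Q = not False = True
not Q -> P = True -> True = True
(not Q -> P) nand Q = True nand False = True
(R xor S) nor ((not Q -> P) nand Q) = True nor True = False

False.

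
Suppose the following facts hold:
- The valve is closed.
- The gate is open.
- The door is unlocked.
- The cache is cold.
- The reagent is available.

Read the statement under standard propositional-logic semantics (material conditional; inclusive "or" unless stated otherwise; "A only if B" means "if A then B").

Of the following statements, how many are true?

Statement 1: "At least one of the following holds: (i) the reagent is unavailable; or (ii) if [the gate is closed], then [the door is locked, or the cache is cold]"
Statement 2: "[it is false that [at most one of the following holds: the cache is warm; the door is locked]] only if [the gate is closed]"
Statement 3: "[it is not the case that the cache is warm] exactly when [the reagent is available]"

Let M = "the reagent is available" (T), S = "the gate is open" (T), L = "the door is locked" (F), K = "the cache is warm" (F).

Statement 1: Formalization: ¬M ∨ (¬S → (L ∨ ¬K))

¬M = ¬T = F
¬S = ¬T = F
¬K = ¬F = T
L ∨ ¬K = F ∨ T = T
¬S → (L ∨ ¬K) = F → T = T
¬M ∨ (¬S → (L ∨ ¬K)) = F ∨ T = T
Hence Statement 1 is true.

Statement 2: This is ¬(K ↑ L) → ¬S.

K ↑ L = F ↑ F = T
¬(K ↑ L) = ¬T = F
¬S = ¬T = F
¬(K ↑ L) → ¬S = F → F = T
So Statement 2 is true.

Statement 3: Parsed as ¬K ↔ M

¬K = ¬F = T
¬K ↔ M = T ↔ T = T
So Statement 3 is true.

3 of the 3 statements are true (Statement 1, Statement 2, Statement 3).

3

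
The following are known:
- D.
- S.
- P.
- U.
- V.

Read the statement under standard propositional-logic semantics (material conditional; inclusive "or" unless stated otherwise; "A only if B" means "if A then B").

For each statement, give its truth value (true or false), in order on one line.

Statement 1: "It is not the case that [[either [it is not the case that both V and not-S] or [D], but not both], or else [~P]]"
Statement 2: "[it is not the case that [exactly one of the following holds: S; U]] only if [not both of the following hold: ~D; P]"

Statement 1 T, Statement 2 T

Statement 1: In symbols: ¬(((V ↑ ¬S) ⊕ D) ∨ ¬P)

¬S = ¬T = F
V ↑ ¬S = T ↑ F = T
(V ↑ ¬S) ⊕ D = T ⊕ T = F
¬P = ¬T = F
((V ↑ ¬S) ⊕ D) ∨ ¬P = F ∨ F = F
¬(((V ↑ ¬S) ⊕ D) ∨ ¬P) = ¬F = T
So Statement 1 is true.

Statement 2: In symbols: ¬(S ⊕ U) → (¬D ↑ P)

S ⊕ U = T ⊕ T = F
¬(S ⊕ U) = ¬F = T
¬D = ¬T = F
¬D ↑ P = F ↑ T = T
¬(S ⊕ U) → (¬D ↑ P) = T → T = T
Hence Statement 2 is true.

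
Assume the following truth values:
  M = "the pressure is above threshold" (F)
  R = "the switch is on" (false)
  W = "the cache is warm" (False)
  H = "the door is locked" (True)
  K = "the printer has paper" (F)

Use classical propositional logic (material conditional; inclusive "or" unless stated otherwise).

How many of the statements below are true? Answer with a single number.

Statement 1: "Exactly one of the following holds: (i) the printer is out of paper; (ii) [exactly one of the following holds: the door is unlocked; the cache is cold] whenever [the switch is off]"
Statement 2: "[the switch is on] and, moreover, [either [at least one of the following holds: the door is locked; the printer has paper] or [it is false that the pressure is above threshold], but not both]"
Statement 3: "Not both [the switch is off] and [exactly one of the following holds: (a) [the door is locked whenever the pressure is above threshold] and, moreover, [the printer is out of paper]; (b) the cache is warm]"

0

Statement 1: In symbols: ~K xor (~R -> (~H xor ~W))

~K = ~F = T
~R = ~F = T
~H = ~T = F
~W = ~F = T
~H xor ~W = F xor T = T
~R -> (~H xor ~W) = T -> T = T
~K xor (~R -> (~H xor ~W)) = T xor T = F
So Statement 1 is false.

Statement 2: Formalization: R & ((H | K) xor ~M)

H | K = T | F = T
~M = ~F = T
(H | K) xor ~M = T xor T = F
R & ((H | K) xor ~M) = F & F = F
Thus Statement 2 is false.

Statement 3: In symbols: ~R nand (((M -> H) & ~K) xor W)

~R = ~F = T
M -> H = F -> T = T
~K = ~F = T
(M -> H) & ~K = T & T = T
((M -> H) & ~K) xor W = T xor F = T
~R nand (((M -> H) & ~K) xor W) = T nand T = F
So Statement 3 is false.

True statements: 0 (none).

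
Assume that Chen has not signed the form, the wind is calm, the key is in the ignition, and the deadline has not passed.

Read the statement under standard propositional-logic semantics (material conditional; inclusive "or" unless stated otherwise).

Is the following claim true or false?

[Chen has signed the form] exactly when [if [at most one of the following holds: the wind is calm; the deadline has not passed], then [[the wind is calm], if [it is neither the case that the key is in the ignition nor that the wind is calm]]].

Let H = "Chen has signed the form" (False), L = "the wind is strong" (False), G = "the deadline has passed" (False), V = "the key is in the ignition" (True).
In symbols: H iff ((not L nand not G) -> ((V nor not L) -> not L))

not L = not False = True
not G = not False = True
not L nand not G = True nand True = False
not L = not False = True
V nor not L = True nor True = False
not L = not False = True
(V nor not L) -> not L = False -> True = True
(not L nand not G) -> ((V nor not L) -> not L) = False -> True = True
H iff ((not L nand not G) -> ((V nor not L) -> not L)) = False iff True = False

False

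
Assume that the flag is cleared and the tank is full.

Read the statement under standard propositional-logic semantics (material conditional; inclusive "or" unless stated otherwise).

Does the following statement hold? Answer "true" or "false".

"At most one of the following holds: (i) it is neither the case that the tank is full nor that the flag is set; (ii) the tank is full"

Let H = "the tank is full" (T), D = "the flag is set" (F).
Formalization: (H nor D) nand H

H nor D = T nor F = F
(H nor D) nand H = F nand T = T

True.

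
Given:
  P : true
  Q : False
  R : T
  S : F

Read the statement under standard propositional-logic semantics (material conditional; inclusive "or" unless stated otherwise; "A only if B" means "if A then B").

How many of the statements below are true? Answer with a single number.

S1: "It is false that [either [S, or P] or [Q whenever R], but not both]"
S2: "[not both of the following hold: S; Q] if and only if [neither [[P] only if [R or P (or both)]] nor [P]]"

0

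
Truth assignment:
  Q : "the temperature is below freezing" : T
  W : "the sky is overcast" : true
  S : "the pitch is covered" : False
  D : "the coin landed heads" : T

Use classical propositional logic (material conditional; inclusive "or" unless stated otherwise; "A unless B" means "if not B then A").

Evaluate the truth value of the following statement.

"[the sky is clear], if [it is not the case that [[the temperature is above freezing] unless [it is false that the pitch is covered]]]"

True

Parsed as ¬(¬Q ∨ ¬S) → ¬W

¬Q = ¬T = F
¬S = ¬F = T
¬Q ∨ ¬S = F ∨ T = T
¬(¬Q ∨ ¬S) = ¬T = F
¬W = ¬T = F
¬(¬Q ∨ ¬S) → ¬W = F → F = T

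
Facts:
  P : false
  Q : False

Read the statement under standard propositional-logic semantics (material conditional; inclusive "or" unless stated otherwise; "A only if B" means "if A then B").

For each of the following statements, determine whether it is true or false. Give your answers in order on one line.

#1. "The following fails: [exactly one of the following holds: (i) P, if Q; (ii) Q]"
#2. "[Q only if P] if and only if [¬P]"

#1 false / #2 true

#1: This is ¬((Q → P) ⊕ Q).

Q → P = F → F = T
(Q → P) ⊕ Q = T ⊕ F = T
¬((Q → P) ⊕ Q) = ¬T = F
Hence #1 is false.

#2: In symbols: (Q → P) ↔ ¬P

Q → P = F → F = T
¬P = ¬F = T
(Q → P) ↔ ¬P = T ↔ T = T
Thus #2 is true.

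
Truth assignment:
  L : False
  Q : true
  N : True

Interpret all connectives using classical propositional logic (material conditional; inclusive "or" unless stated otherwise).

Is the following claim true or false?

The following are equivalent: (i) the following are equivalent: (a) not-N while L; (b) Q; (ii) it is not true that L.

The statement is false.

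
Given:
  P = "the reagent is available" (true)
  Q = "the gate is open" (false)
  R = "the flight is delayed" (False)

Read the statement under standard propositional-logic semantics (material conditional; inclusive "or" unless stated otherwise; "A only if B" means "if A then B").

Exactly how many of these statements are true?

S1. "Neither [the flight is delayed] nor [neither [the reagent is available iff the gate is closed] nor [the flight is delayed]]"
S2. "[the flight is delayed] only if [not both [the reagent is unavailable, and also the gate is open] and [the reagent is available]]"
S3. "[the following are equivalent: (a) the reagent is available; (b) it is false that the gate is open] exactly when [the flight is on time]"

3

S1: This is R nor ((P <-> ~Q) nor R).

~Q = ~F = T
P <-> ~Q = T <-> T = T
(P <-> ~Q) nor R = T nor F = F
R nor ((P <-> ~Q) nor R) = F nor F = T
Hence S1 is true.

S2: Formalization: R -> ((~P & Q) nand P)

~P = ~T = F
~P & Q = F & F = F
(~P & Q) nand P = F nand T = T
R -> ((~P & Q) nand P) = F -> T = T
Hence S2 is true.

S3: Parsed as (P <-> ~Q) <-> ~R

~Q = ~F = T
P <-> ~Q = T <-> T = T
~R = ~F = T
(P <-> ~Q) <-> ~R = T <-> T = T
So S3 is true.

3 of the 3 statements are true (S1, S2, S3).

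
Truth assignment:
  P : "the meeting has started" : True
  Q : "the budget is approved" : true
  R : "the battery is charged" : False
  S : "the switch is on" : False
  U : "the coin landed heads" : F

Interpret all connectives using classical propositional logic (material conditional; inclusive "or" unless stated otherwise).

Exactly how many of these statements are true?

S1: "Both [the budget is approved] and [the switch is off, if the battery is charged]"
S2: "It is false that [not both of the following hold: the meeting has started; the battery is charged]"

S1: Formalization: Q and (R -> not S)

not S = not False = True
R -> not S = False -> True = True
Q and (R -> not S) = True and True = True
Thus S1 is true.

S2: In symbols: not (P nand R)

P nand R = True nand False = True
not (P nand R) = not True = False
So S2 is false.

Count: 1.

1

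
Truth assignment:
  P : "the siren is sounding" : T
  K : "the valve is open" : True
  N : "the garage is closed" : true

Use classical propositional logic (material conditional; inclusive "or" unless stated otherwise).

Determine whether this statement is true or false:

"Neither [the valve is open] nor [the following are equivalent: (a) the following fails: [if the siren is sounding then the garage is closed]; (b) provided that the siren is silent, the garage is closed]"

Parsed as K ↓ (¬(P → N) ↔ (¬P → N))

P → N = T → T = T
¬(P → N) = ¬T = F
¬P = ¬T = F
¬P → N = F → T = T
¬(P → N) ↔ (¬P → N) = F ↔ T = F
K ↓ (¬(P → N) ↔ (¬P → N)) = T ↓ F = F

The statement is false.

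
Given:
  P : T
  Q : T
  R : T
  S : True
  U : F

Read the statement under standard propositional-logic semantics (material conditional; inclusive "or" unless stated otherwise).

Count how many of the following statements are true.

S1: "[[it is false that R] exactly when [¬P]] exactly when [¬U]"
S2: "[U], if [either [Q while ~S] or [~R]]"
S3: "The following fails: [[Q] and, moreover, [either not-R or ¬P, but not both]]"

3

S1: In symbols: (~R <-> ~P) <-> ~U

~R = ~T = F
~P = ~T = F
~R <-> ~P = F <-> F = T
~U = ~F = T
(~R <-> ~P) <-> ~U = T <-> T = T
Hence S1 is true.

S2: This is ((Q & ~S) | ~R) -> U.

~S = ~T = F
Q & ~S = T & F = F
~R = ~T = F
(Q & ~S) | ~R = F | F = F
((Q & ~S) | ~R) -> U = F -> F = T
Hence S2 is true.

S3: Formalization: ~(Q & (~R xor ~P))

~R = ~T = F
~P = ~T = F
~R xor ~P = F xor F = F
Q & (~R xor ~P) = T & F = F
~(Q & (~R xor ~P)) = ~F = T
Hence S3 is true.

3 of the 3 statements are true.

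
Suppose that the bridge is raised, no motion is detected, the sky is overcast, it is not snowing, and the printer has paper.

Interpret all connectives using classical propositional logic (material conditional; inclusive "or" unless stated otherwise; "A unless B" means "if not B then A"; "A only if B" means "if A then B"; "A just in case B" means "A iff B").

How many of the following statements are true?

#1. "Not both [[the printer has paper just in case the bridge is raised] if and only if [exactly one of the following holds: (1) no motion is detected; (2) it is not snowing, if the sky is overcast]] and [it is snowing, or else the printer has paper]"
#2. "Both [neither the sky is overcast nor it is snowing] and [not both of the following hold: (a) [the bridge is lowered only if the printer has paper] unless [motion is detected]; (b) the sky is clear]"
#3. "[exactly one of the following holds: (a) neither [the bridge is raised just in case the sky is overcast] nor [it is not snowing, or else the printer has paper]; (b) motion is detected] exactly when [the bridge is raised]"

1

Let U = "the printer has paper" (T), P = "the bridge is raised" (T), Q = "motion is detected" (F), R = "the sky is overcast" (T), S = "it is snowing" (F).

#1: Formalization: ((U <-> P) <-> (~Q xor (R -> ~S))) nand (S | U)

U <-> P = T <-> T = T
~Q = ~F = T
~S = ~F = T
R -> ~S = T -> T = T
~Q xor (R -> ~S) = T xor T = F
(U <-> P) <-> (~Q xor (R -> ~S)) = T <-> F = F
S | U = F | T = T
((U <-> P) <-> (~Q xor (R -> ~S))) nand (S | U) = F nand T = T
Thus #1 is true.

#2: Parsed as (R nor S) & (((~P -> U) | Q) nand ~R)

R nor S = T nor F = F
~P = ~T = F
~P -> U = F -> T = T
(~P -> U) | Q = T | F = T
~R = ~T = F
((~P -> U) | Q) nand ~R = T nand F = T
(R nor S) & (((~P -> U) | Q) nand ~R) = F & T = F
So #2 is false.

#3: In symbols: (((P <-> R) nor (~S | U)) xor Q) <-> P

P <-> R = T <-> T = T
~S = ~F = T
~S | U = T | T = T
(P <-> R) nor (~S | U) = T nor T = F
((P <-> R) nor (~S | U)) xor Q = F xor F = F
(((P <-> R) nor (~S | U)) xor Q) <-> P = F <-> T = F
So #3 is false.

True statements: 1 (#1).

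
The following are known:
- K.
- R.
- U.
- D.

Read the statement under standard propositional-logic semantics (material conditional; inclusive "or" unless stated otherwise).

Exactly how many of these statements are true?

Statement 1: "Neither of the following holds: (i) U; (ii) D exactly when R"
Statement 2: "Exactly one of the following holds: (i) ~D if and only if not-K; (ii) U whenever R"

0

Statement 1: In symbols: U nor (D iff R)

D iff R = True iff True = True
U nor (D iff R) = True nor True = False
Thus Statement 1 is false.

Statement 2: This is (not D iff not K) xor (R -> U).

not D = not True = False
not K = not True = False
not D iff not K = False iff False = True
R -> U = True -> True = True
(not D iff not K) xor (R -> U) = True xor True = False
So Statement 2 is false.

0 of the 2 statements are true (none).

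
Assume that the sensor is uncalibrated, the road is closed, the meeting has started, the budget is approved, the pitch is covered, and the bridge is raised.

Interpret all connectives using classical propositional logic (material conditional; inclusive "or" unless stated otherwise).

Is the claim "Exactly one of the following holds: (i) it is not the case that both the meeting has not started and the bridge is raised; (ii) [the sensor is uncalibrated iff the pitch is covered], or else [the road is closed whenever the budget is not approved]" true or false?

false

Let K = "the meeting has started" (True), H = "the bridge is raised" (True), S = "the sensor is calibrated" (False), G = "the pitch is covered" (True), M = "the budget is approved" (True), W = "the road is closed" (True).
Formalization: (not K nand H) xor ((not S iff G) or (not M -> W))

not K = not True = False
not K nand H = False nand True = True
not S = not False = True
not S iff G = True iff True = True
not M = not True = False
not M -> W = False -> True = True
(not S iff G) or (not M -> W) = True or True = True
(not K nand H) xor ((not S iff G) or (not M -> W)) = True xor True = False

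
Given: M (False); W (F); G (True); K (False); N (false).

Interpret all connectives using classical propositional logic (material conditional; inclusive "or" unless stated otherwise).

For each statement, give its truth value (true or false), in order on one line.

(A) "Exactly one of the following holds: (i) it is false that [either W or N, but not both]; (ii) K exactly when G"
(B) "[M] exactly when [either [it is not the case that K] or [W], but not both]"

(A) true; (B) false

(A): Formalization: ¬(W ⊕ N) ⊕ (K ↔ G)

W ⊕ N = F ⊕ F = F
¬(W ⊕ N) = ¬F = T
K ↔ G = F ↔ T = F
¬(W ⊕ N) ⊕ (K ↔ G) = T ⊕ F = T
Thus (A) is true.

(B): Formalization: M ↔ (¬K ⊕ W)

¬K = ¬F = T
¬K ⊕ W = T ⊕ F = T
M ↔ (¬K ⊕ W) = F ↔ T = F
Thus (B) is false.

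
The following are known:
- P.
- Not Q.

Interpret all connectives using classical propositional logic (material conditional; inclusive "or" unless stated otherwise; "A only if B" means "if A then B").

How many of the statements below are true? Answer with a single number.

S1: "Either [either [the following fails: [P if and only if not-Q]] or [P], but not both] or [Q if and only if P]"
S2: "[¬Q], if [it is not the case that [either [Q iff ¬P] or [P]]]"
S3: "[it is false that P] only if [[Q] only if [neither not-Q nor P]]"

S1: Parsed as (¬(P ↔ ¬Q) ⊕ P) ∨ (Q ↔ P)

¬Q = ¬F = T
P ↔ ¬Q = T ↔ T = T
¬(P ↔ ¬Q) = ¬T = F
¬(P ↔ ¬Q) ⊕ P = F ⊕ T = T
Q ↔ P = F ↔ T = F
(¬(P ↔ ¬Q) ⊕ P) ∨ (Q ↔ P) = T ∨ F = T
Thus S1 is true.

S2: This is ¬((Q ↔ ¬P) ∨ P) → ¬Q.

¬P = ¬T = F
Q ↔ ¬P = F ↔ F = T
(Q ↔ ¬P) ∨ P = T ∨ T = T
¬((Q ↔ ¬P) ∨ P) = ¬T = F
¬Q = ¬F = T
¬((Q ↔ ¬P) ∨ P) → ¬Q = F → T = T
Thus S2 is true.

S3: Parsed as ¬P → (Q → (¬Q ↓ P))

¬P = ¬T = F
¬Q = ¬F = T
¬Q ↓ P = T ↓ T = F
Q → (¬Q ↓ P) = F → F = T
¬P → (Q → (¬Q ↓ P)) = F → T = T
So S3 is true.

Count: 3.

3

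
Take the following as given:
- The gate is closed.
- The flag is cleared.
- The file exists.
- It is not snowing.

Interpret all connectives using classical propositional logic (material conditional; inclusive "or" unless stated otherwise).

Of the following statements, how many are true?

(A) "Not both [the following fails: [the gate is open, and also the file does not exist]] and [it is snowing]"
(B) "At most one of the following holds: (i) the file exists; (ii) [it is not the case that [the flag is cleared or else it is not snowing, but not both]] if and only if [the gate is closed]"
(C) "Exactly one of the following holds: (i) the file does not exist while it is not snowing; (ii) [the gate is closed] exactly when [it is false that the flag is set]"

2

Let N = "the gate is open" (F), K = "the file exists" (T), S = "it is snowing" (F), V = "the flag is set" (F).

(A): Parsed as ¬(N ∧ ¬K) ↑ S

¬K = ¬T = F
N ∧ ¬K = F ∧ F = F
¬(N ∧ ¬K) = ¬F = T
¬(N ∧ ¬K) ↑ S = T ↑ F = T
Thus (A) is true.

(B): In symbols: K ↑ (¬(¬V ⊕ ¬S) ↔ ¬N)

¬V = ¬F = T
¬S = ¬F = T
¬V ⊕ ¬S = T ⊕ T = F
¬(¬V ⊕ ¬S) = ¬F = T
¬N = ¬F = T
¬(¬V ⊕ ¬S) ↔ ¬N = T ↔ T = T
K ↑ (¬(¬V ⊕ ¬S) ↔ ¬N) = T ↑ T = F
So (B) is false.

(C): Formalization: (¬K ∧ ¬S) ⊕ (¬N ↔ ¬V)

¬K = ¬T = F
¬S = ¬F = T
¬K ∧ ¬S = F ∧ T = F
¬N = ¬F = T
¬V = ¬F = T
¬N ↔ ¬V = T ↔ T = T
(¬K ∧ ¬S) ⊕ (¬N ↔ ¬V) = F ⊕ T = T
So (C) is true.

Count: 2.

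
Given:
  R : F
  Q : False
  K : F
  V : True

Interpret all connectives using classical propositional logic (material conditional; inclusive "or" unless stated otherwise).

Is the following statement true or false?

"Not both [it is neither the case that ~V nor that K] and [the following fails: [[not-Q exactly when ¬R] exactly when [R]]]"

false

Values: V=T, K=F, Q=F, R=F.
Parsed as (¬V ↓ K) ↑ ¬((¬Q ↔ ¬R) ↔ R)

¬V = ¬T = F
¬V ↓ K = F ↓ F = T
¬Q = ¬F = T
¬R = ¬F = T
¬Q ↔ ¬R = T ↔ T = T
(¬Q ↔ ¬R) ↔ R = T ↔ F = F
¬((¬Q ↔ ¬R) ↔ R) = ¬F = T
(¬V ↓ K) ↑ ¬((¬Q ↔ ¬R) ↔ R) = T ↑ T = F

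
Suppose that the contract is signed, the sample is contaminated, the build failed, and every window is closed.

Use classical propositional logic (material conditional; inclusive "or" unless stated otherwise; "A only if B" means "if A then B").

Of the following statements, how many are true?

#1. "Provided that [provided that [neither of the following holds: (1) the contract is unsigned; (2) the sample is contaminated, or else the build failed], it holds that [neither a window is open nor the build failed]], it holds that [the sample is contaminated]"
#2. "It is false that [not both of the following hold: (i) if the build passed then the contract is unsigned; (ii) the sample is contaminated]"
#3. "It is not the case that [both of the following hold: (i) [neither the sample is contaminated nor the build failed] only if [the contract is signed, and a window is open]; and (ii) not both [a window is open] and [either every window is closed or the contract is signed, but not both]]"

Let U = "the contract is signed" (True), H = "the sample is contaminated" (True), D = "the build passed" (False), W = "a window is open" (False).

#1: In symbols: ((not U nor (H or not D)) -> (W nor not D)) -> H

not U = not True = False
not D = not False = True
H or not D = True or True = True
not U nor (H or not D) = False nor True = False
not D = not False = True
W nor not D = False nor True = False
(not U nor (H or not D)) -> (W nor not D) = False -> False = True
((not U nor (H or not D)) -> (W nor not D)) -> H = True -> True = True
Thus #1 is true.

#2: This is not ((D -> not U) nand H).

not U = not True = False
D -> not U = False -> False = True
(D -> not U) nand H = True nand True = False
not ((D -> not U) nand H) = not False = True
Thus #2 is true.

#3: Formalization: not (((H nor not D) -> (U and W)) and (W nand (not W xor U)))

not D = not False = True
H nor not D = True nor True = False
U and W = True and False = False
(H nor not D) -> (U and W) = False -> False = True
not W = not False = True
not W xor U = True xor True = False
W nand (not W xor U) = False nand False = True
((H nor not D) -> (U and W)) and (W nand (not W xor U)) = True and True = True
not (((H nor not D) -> (U and W)) and (W nand (not W xor U))) = not True = False
Hence #3 is false.

True statements: 2.

2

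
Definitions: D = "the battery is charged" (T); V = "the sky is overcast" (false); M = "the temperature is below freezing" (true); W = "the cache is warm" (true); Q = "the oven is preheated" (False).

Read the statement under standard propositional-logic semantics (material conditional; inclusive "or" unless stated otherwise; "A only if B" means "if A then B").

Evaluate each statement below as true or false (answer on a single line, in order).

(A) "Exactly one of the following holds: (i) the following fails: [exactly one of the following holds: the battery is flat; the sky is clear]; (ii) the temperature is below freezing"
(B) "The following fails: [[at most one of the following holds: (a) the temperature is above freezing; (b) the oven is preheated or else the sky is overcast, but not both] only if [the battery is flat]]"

(A): In symbols: ¬(¬D ⊕ ¬V) ⊕ M

¬D = ¬T = F
¬V = ¬F = T
¬D ⊕ ¬V = F ⊕ T = T
¬(¬D ⊕ ¬V) = ¬T = F
¬(¬D ⊕ ¬V) ⊕ M = F ⊕ T = T
So (A) is true.

(B): In symbols: ¬((¬M ↑ (Q ⊕ V)) → ¬D)

¬M = ¬T = F
Q ⊕ V = F ⊕ F = F
¬M ↑ (Q ⊕ V) = F ↑ F = T
¬D = ¬T = F
(¬M ↑ (Q ⊕ V)) → ¬D = T → F = F
¬((¬M ↑ (Q ⊕ V)) → ¬D) = ¬F = T
So (B) is true.

(A) T, (B) T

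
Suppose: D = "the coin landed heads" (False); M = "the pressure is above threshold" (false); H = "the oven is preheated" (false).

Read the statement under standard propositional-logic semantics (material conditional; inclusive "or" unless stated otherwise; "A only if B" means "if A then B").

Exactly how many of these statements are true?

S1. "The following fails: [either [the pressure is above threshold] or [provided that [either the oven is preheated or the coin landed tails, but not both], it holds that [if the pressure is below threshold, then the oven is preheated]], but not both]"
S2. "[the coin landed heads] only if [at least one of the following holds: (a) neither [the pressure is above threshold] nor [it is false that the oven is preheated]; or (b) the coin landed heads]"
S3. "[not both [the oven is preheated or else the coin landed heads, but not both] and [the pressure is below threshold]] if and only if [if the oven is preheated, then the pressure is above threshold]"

S1: Formalization: not (M xor ((H xor not D) -> (not M -> H)))

not D = not False = True
H xor not D = False xor True = True
not M = not False = True
not M -> H = True -> False = False
(H xor not D) -> (not M -> H) = True -> False = False
M xor ((H xor not D) -> (not M -> H)) = False xor False = False
not (M xor ((H xor not D) -> (not M -> H))) = not False = True
So S1 is true.

S2: Formalization: D -> ((M nor not H) or D)

not H = not False = True
M nor not H = False nor True = False
(M nor not H) or D = False or False = False
D -> ((M nor not H) or D) = False -> False = True
Thus S2 is true.

S3: This is ((H xor D) nand not M) iff (H -> M).

H xor D = False xor False = False
not M = not False = True
(H xor D) nand not M = False nand True = True
H -> M = False -> False = True
((H xor D) nand not M) iff (H -> M) = True iff True = True
Thus S3 is true.

True statements: 3 (S1, S2, S3).

3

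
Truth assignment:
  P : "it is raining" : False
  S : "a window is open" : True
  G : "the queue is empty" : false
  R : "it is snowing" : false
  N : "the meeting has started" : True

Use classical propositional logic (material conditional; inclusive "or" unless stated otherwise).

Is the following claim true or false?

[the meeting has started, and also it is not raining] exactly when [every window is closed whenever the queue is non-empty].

Values: N=T, P=F, G=F, S=T.
Parsed as (N ∧ ¬P) ↔ (¬G → ¬S)

¬P = ¬F = T
N ∧ ¬P = T ∧ T = T
¬G = ¬F = T
¬S = ¬T = F
¬G → ¬S = T → F = F
(N ∧ ¬P) ↔ (¬G → ¬S) = T ↔ F = F

The statement is false.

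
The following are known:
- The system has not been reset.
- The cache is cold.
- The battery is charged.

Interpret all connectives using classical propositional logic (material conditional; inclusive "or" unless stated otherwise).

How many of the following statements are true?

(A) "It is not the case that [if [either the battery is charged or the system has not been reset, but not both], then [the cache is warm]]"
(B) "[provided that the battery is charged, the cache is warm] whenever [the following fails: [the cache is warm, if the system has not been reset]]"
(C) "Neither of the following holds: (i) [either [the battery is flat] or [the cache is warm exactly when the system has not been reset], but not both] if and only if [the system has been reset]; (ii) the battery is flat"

0

Let R = "the battery is charged" (T), P = "the system has been reset" (F), Q = "the cache is warm" (F).

(A): In symbols: ¬((R ⊕ ¬P) → Q)

¬P = ¬F = T
R ⊕ ¬P = T ⊕ T = F
(R ⊕ ¬P) → Q = F → F = T
¬((R ⊕ ¬P) → Q) = ¬T = F
Thus (A) is false.

(B): This is ¬(¬P → Q) → (R → Q).

¬P = ¬F = T
¬P → Q = T → F = F
¬(¬P → Q) = ¬F = T
R → Q = T → F = F
¬(¬P → Q) → (R → Q) = T → F = F
So (B) is false.

(C): In symbols: ((¬R ⊕ (Q ↔ ¬P)) ↔ P) ↓ ¬R

¬R = ¬T = F
¬P = ¬F = T
Q ↔ ¬P = F ↔ T = F
¬R ⊕ (Q ↔ ¬P) = F ⊕ F = F
(¬R ⊕ (Q ↔ ¬P)) ↔ P = F ↔ F = T
¬R = ¬T = F
((¬R ⊕ (Q ↔ ¬P)) ↔ P) ↓ ¬R = T ↓ F = F
Hence (C) is false.

0 of the 3 statements are true (none).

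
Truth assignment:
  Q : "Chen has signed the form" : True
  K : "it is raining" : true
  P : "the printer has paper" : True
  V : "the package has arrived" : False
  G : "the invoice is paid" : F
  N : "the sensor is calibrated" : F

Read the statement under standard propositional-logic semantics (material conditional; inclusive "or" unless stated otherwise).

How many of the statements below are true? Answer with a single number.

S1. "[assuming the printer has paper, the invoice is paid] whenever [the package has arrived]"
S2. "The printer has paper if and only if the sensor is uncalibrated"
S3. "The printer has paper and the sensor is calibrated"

2

S1: This is V -> (P -> G).

P -> G = T -> F = F
V -> (P -> G) = F -> F = T
So S1 is true.

S2: Formalization: P <-> ~N

~N = ~F = T
P <-> ~N = T <-> T = T
Thus S2 is true.

S3: Parsed as P & N

P & N = T & F = F
So S3 is false.

True statements: 2 (S1, S2).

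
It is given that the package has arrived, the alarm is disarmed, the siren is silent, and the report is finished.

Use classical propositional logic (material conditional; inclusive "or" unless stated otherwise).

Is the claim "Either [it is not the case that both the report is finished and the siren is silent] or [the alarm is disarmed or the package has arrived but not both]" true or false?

Let D = "the report is finished" (T), G = "the siren is sounding" (F), S = "the alarm is armed" (F), U = "the package has arrived" (T).
In symbols: (D nand ~G) | (~S xor U)

~G = ~F = T
D nand ~G = T nand T = F
~S = ~F = T
~S xor U = T xor T = F
(D nand ~G) | (~S xor U) = F | F = F

false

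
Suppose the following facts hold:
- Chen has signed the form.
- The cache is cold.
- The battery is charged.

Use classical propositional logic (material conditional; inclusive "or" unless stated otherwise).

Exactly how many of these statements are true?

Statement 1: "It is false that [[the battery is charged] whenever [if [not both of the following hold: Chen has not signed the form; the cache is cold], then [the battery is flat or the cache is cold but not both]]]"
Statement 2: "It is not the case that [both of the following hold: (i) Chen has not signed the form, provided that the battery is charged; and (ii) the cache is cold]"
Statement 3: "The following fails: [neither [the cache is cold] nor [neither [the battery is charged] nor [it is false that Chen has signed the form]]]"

Let P = "Chen has signed the form" (T), Q = "the cache is warm" (F), R = "the battery is charged" (T).

Statement 1: Parsed as ¬(((¬P ↑ ¬Q) → (¬R ⊕ ¬Q)) → R)

¬P = ¬T = F
¬Q = ¬F = T
¬P ↑ ¬Q = F ↑ T = T
¬R = ¬T = F
¬Q = ¬F = T
¬R ⊕ ¬Q = F ⊕ T = T
(¬P ↑ ¬Q) → (¬R ⊕ ¬Q) = T → T = T
((¬P ↑ ¬Q) → (¬R ⊕ ¬Q)) → R = T → T = T
¬(((¬P ↑ ¬Q) → (¬R ⊕ ¬Q)) → R) = ¬T = F
Thus Statement 1 is false.

Statement 2: Parsed as ¬((R → ¬P) ∧ ¬Q)

¬P = ¬T = F
R → ¬P = T → F = F
¬Q = ¬F = T
(R → ¬P) ∧ ¬Q = F ∧ T = F
¬((R → ¬P) ∧ ¬Q) = ¬F = T
Thus Statement 2 is true.

Statement 3: Formalization: ¬(¬Q ↓ (R ↓ ¬P))

¬Q = ¬F = T
¬P = ¬T = F
R ↓ ¬P = T ↓ F = F
¬Q ↓ (R ↓ ¬P) = T ↓ F = F
¬(¬Q ↓ (R ↓ ¬P)) = ¬F = T
Thus Statement 3 is true.

True statements: 2.

2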